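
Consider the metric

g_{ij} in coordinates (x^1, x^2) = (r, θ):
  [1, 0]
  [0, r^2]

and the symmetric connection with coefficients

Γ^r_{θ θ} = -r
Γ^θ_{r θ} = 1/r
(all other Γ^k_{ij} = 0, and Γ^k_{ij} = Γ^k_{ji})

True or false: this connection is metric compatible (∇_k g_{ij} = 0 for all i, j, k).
Using ∇_k g_{ij} = ∂_k g_{ij} - Γ^m_{ki} g_{mj} - Γ^m_{kj} g_{im}:
e.g. ∇_r g_{θθ} = (2*r) - (r) - (r) = 0
Every component ∇_k g_{ij} vanishes: the connection is metric compatible.
True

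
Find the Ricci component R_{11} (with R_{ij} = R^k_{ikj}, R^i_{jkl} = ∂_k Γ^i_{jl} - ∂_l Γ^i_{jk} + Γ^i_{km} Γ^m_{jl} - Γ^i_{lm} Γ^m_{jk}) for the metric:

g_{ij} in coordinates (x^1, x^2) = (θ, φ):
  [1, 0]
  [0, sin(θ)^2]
Non-zero Christoffel symbols (Γ^k_{ij} = Γ^k_{ji}):
Γ^θ_{φ φ} = -sin(2*θ)/2
Γ^φ_{θ φ} = 1/tan(θ)
R^θ_{θ θ θ} = 0 (a repeated index in an antisymmetric pair)
R^φ_{θ φ θ} = ∂_φ Γ^φ_{θ θ} - ∂_θ Γ^φ_{θ φ} + Γ^φ_{φ m} Γ^m_{θ θ} - Γ^φ_{θ m} Γ^m_{θ φ}
  = (0) - (-1/sin(θ)^2) + (0) - (1/tan(θ)^2) = 1
R_{θθ} = R^θ_{θ θ θ} + R^φ_{θ φ θ} = (0) + (1) = 1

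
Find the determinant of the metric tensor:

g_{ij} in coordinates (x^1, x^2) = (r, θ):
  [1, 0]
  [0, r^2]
For a 2×2 metric: det(g) = g_{11}·g_{22} - g_{12}·g_{21}
= (1)·(r^2) - (0)·(0)
= r^2 - 0
det(g) = r^2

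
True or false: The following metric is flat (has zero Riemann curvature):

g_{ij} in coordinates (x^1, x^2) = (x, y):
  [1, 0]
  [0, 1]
All metric components are constant, so every Christoffel symbol vanishes and R^i_{jkl} = 0.
True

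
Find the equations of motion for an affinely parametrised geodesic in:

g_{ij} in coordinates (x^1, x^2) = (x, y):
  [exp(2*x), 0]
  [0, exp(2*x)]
Geodesic equation: d^2x^k/dλ^2 + Γ^k_{ij} (dx^i/dλ)(dx^j/dλ) = 0.
Non-zero Christoffel symbols:
Γ^x_{x x} = 1
Γ^x_{y y} = -1
Γ^y_{x y} = 1
Substituting (the symmetric pair Γ^k_{ij}, Γ^k_{ji} combines into a factor 2):
d^2x/dλ^2 + (dx/dλ)^2 - (dy/dλ)^2 = 0
d^2y/dλ^2 + 2 (dx/dλ)(dy/dλ) = 0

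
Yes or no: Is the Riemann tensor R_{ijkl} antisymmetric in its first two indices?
R_{ijkl} = -R_{jikl} (follows from metric compatibility).
Yes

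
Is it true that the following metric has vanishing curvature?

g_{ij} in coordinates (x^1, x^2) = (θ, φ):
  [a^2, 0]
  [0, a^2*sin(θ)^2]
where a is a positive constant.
Non-zero Christoffel symbols:
Γ^θ_{φ φ} = -sin(2*θ)/2
Γ^φ_{θ φ} = 1/tan(θ)
Ricci tensor: R_{θθ} = 1, R_{θφ} = 0, R_{φφ} = sin(θ)^2
The Ricci tensor is non-zero, so the Riemann tensor is non-zero: not flat.
No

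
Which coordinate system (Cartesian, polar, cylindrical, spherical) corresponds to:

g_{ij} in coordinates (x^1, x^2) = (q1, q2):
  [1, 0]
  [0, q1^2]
The line element ds^2 = dq1^2 + q1^2 dq2^2 is dr^2 + r^2 dθ^2 with q1 = r, q2 = θ.
polar coordinates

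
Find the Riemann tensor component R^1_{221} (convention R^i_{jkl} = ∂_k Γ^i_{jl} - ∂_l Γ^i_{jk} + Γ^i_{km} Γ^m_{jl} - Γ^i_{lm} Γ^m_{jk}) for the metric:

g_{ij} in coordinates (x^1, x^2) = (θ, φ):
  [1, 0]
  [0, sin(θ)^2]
Non-zero Christoffel symbols (Γ^k_{ij} = Γ^k_{ji}):
Γ^θ_{φ φ} = -sin(2*θ)/2
Γ^φ_{θ φ} = 1/tan(θ)
R^θ_{φ φ θ} = ∂_φ Γ^θ_{φ θ} - ∂_θ Γ^θ_{φ φ} + Γ^θ_{φ m} Γ^m_{φ θ} - Γ^θ_{θ m} Γ^m_{φ φ}
  = (0) - (-cos(2*θ)) + (-cos(θ)^2) - (0) = -sin(θ)^2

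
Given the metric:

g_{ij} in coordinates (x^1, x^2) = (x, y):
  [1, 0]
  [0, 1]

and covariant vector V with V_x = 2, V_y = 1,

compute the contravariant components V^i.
Inverse metric (diagonal): g^{xx} = 1, g^{yy} = 1
V^i = g^{ij} V_j:
V^x = (1)(2) + (0)(1) = 2
V^y = (0)(2) + (1)(1) = 1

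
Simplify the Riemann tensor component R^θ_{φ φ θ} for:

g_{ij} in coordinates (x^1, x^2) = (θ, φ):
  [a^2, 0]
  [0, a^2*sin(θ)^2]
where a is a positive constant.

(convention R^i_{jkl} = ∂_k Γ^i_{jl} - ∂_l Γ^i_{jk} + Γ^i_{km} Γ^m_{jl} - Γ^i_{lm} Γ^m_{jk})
Non-zero Christoffel symbols (Γ^k_{ij} = Γ^k_{ji}):
Γ^θ_{φ φ} = -sin(2*θ)/2
Γ^φ_{θ φ} = 1/tan(θ)
R^θ_{φ φ θ} = ∂_φ Γ^θ_{φ θ} - ∂_θ Γ^θ_{φ φ} + Γ^θ_{φ m} Γ^m_{φ θ} - Γ^θ_{θ m} Γ^m_{φ φ}
  = (0) - (-cos(2*θ)) + (-cos(θ)^2) - (0) = -sin(θ)^2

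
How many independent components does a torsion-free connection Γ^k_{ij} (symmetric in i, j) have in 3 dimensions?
Γ^k_{ij} has n choices for the upper index and n(n+1)/2 independent symmetric lower index pairs.
Total = 3 × 3×4/2 = 3 × 6 = 18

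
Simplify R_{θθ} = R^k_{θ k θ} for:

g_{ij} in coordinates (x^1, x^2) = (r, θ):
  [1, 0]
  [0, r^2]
Non-zero Christoffel symbols (Γ^k_{ij} = Γ^k_{ji}):
Γ^r_{θ θ} = -r
Γ^θ_{r θ} = 1/r
R^r_{θ r θ} = ∂_r Γ^r_{θ θ} - ∂_θ Γ^r_{θ r} + Γ^r_{r m} Γ^m_{θ θ} - Γ^r_{θ m} Γ^m_{θ r}
  = (-1) - (0) + (0) - (-1) = 0
R^θ_{θ θ θ} = 0 (a repeated index in an antisymmetric pair)
R_{θθ} = R^r_{θ r θ} + R^θ_{θ θ θ} = (0) + (0) = 0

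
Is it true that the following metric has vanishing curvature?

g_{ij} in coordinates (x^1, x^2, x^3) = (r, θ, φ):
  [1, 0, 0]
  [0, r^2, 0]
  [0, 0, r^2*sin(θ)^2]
Non-zero Christoffel symbols:
Γ^r_{θ θ} = -r
Γ^r_{φ φ} = -r*sin(θ)^2
Γ^θ_{r θ} = 1/r
Γ^θ_{φ φ} = -sin(2*θ)/2
Γ^φ_{r φ} = 1/r
Γ^φ_{θ φ} = 1/tan(θ)
Ricci tensor: R_{rr} = 0, R_{rθ} = 0, R_{rφ} = 0, R_{θθ} = 0, R_{θφ} = 0, R_{φφ} = 0
All R_{ij} vanish; in 3 dimensions the Riemann tensor is fully determined by the Ricci tensor, so R^i_{jkl} = 0: the metric is flat (curvilinear coordinates on flat space).
Yes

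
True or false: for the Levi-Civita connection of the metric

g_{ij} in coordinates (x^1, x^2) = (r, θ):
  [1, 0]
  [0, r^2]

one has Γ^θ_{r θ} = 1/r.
Γ^θ_{r θ} = (1/2) g^{θθ} (∂_r g_{θθ} + ∂_θ g_{θr} - ∂_θ g_{rθ}) = (1/2)(1/r^2)((2*r) + (0) - (0)) = 1/r
This equals the proposed value 1/r.
True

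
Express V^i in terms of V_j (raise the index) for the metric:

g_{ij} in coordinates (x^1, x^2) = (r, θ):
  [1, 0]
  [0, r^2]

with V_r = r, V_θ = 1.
Inverse metric (diagonal): g^{rr} = 1, g^{θθ} = 1/r^2
V^i = g^{ij} V_j:
V^r = (1)(r) + (0)(1) = r
V^θ = (0)(r) + (1/r^2)(1) = 1/r^2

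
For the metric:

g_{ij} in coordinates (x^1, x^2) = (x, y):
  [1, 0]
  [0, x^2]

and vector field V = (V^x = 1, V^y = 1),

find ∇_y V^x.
Non-zero Christoffel symbols:
Γ^x_{y y} = -x
Γ^y_{x y} = 1/x
∇_y V^x = ∂_y V^x + Γ^x_{y j} V^j
  = (0) + (0)(1) + (-x)(1)
  = -x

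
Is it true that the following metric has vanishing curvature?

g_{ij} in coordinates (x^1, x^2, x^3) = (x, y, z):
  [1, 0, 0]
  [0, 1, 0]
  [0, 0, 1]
All metric components are constant, so every Christoffel symbol vanishes and R^i_{jkl} = 0.
Yes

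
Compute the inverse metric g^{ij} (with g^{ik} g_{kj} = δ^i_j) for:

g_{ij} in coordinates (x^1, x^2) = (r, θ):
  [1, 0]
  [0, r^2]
The metric is diagonal, so g^{ij} is diagonal with entries 1/g_{ii}: diag(1, 1/(r^2)).
g^{ij}:
  [1, 0]
  [0, 1/r^2]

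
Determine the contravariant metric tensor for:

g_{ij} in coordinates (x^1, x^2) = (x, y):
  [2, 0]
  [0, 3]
The metric is diagonal, so g^{ij} is diagonal with entries 1/g_{ii}: diag(1/2, 1/3).
g^{ij}:
  [1/2, 0]
  [0, 1/3]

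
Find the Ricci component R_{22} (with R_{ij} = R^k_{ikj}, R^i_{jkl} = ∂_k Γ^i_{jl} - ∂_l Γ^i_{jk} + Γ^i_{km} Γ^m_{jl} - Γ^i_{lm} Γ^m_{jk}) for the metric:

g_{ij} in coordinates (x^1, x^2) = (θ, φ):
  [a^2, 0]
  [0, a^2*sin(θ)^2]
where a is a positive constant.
Non-zero Christoffel symbols (Γ^k_{ij} = Γ^k_{ji}):
Γ^θ_{φ φ} = -sin(2*θ)/2
Γ^φ_{θ φ} = 1/tan(θ)
R^θ_{φ θ φ} = ∂_θ Γ^θ_{φ φ} - ∂_φ Γ^θ_{φ θ} + Γ^θ_{θ m} Γ^m_{φ φ} - Γ^θ_{φ m} Γ^m_{φ θ}
  = (-cos(2*θ)) - (0) + (0) - (-cos(θ)^2) = sin(θ)^2
R^φ_{φ φ φ} = 0 (a repeated index in an antisymmetric pair)
R_{φφ} = R^θ_{φ θ φ} + R^φ_{φ φ φ} = (sin(θ)^2) + (0) = sin(θ)^2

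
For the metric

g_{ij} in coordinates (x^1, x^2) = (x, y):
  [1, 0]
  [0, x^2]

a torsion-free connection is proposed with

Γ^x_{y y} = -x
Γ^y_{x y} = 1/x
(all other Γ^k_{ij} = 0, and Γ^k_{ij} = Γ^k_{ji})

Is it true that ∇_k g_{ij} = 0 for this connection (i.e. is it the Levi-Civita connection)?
Using ∇_k g_{ij} = ∂_k g_{ij} - Γ^m_{ki} g_{mj} - Γ^m_{kj} g_{im}:
e.g. ∇_x g_{yy} = (2*x) - (x) - (x) = 0
Every component ∇_k g_{ij} vanishes: the connection is metric compatible.
Yes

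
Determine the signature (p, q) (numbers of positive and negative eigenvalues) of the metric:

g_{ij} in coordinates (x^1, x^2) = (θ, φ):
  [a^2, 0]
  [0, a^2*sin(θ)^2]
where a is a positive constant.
The metric is diagonal, so its eigenvalues are the diagonal entries: a^2, a^2*sin(θ)^2 (at a generic point, where coordinate-dependent entries are positive).
2 positive, 0 negative.
(2, 0) - Riemannian (positive definite)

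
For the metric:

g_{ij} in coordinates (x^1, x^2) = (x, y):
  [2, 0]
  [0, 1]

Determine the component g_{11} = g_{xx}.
With x^1 = x, x^2 = y, g_{11} = g_{xx} is the row-1, column-1 entry of the matrix.
g_{11} = 2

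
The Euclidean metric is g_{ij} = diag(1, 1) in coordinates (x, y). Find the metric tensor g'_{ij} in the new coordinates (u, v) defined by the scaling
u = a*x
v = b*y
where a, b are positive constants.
Invert the transformation: x = u/a, y = v/b
g'_{ij} = (∂x^k/∂x'^i)(∂x^l/∂x'^j) g_{kl}; with g_{kl} = δ_{kl} this is Σ_k (∂x^k/∂x'^i)(∂x^k/∂x'^j).
Jacobian: ∂x/∂u = 1/a, ∂x/∂v = 0, ∂y/∂u = 0, ∂y/∂v = 1/b
g'_{uu} = (1/a)(1/a) + (0)(0) = 1/a^2
g'_{uv} = (1/a)(0) + (0)(1/b) = 0
g'_{vv} = (0)(0) + (1/b)(1/b) = 1/b^2
g'_{ij} = diag(1/a^2, 1/b^2)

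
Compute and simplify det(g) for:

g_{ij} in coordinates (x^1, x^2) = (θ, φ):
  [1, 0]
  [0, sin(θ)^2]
For a 2×2 metric: det(g) = g_{11}·g_{22} - g_{12}·g_{21}
= (1)·(sin(θ)^2) - (0)·(0)
= sin(θ)^2 - 0
det(g) = sin(θ)^2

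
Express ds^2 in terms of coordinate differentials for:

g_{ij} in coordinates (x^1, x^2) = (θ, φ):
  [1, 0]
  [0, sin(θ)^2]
ds^2 = g_{ij} dx^i dx^j; only the non-zero components contribute.
ds^2 = dθ^2 + sin(θ)^2 dφ^2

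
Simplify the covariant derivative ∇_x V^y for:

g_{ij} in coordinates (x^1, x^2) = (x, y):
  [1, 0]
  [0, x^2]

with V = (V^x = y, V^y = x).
Non-zero Christoffel symbols:
Γ^x_{y y} = -x
Γ^y_{x y} = 1/x
∇_x V^y = ∂_x V^y + Γ^y_{x j} V^j
  = (1) + (0)(y) + (1/x)(x)
  = 2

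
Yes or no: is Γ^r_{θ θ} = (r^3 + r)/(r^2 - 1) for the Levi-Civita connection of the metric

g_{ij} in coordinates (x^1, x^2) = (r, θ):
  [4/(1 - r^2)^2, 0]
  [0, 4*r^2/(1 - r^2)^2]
Γ^r_{θ θ} = (1/2) g^{rr} (∂_θ g_{rθ} + ∂_θ g_{rθ} - ∂_r g_{θθ}) = (1/2)((1 - r^2)^2/4)((0) + (0) - (-8*(r^3 + r)/(r^2 - 1)^3)) = (r^3 + r)/(r^2 - 1)
This equals the proposed value (r^3 + r)/(r^2 - 1).
Yes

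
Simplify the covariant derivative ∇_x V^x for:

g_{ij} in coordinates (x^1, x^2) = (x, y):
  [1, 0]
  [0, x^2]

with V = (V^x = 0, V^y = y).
Non-zero Christoffel symbols:
Γ^x_{y y} = -x
Γ^y_{x y} = 1/x
∇_x V^x = ∂_x V^x + Γ^x_{x j} V^j
  = (0) + (0)(0) + (0)(y)
  = 0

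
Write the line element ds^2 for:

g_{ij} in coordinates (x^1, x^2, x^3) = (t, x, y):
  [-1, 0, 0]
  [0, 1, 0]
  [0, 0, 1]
ds^2 = g_{ij} dx^i dx^j; only the non-zero components contribute.
ds^2 = -dt^2 + dx^2 + dy^2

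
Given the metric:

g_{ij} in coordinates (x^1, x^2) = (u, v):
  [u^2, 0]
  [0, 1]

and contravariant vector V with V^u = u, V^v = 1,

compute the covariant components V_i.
V_i = g_{ij} V^j:
V_u = (u^2)(u) + (0)(1) = u^3
V_v = (0)(u) + (1)(1) = 1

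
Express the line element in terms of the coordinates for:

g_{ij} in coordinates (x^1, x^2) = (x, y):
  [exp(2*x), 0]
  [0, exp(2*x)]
ds^2 = g_{ij} dx^i dx^j; only the non-zero components contribute.
ds^2 = exp(2*x) dx^2 + exp(2*x) dy^2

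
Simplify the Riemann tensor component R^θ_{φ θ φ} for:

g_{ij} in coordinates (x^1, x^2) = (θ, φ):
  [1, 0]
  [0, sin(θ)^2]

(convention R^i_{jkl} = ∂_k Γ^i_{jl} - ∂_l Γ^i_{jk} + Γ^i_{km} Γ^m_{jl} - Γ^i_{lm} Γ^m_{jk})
Non-zero Christoffel symbols (Γ^k_{ij} = Γ^k_{ji}):
Γ^θ_{φ φ} = -sin(2*θ)/2
Γ^φ_{θ φ} = 1/tan(θ)
R^θ_{φ θ φ} = ∂_θ Γ^θ_{φ φ} - ∂_φ Γ^θ_{φ θ} + Γ^θ_{θ m} Γ^m_{φ φ} - Γ^θ_{φ m} Γ^m_{φ θ}
  = (-cos(2*θ)) - (0) + (0) - (-cos(θ)^2) = sin(θ)^2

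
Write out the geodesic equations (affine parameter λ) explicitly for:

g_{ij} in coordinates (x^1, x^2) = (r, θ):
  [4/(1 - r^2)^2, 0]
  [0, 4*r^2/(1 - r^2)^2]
Geodesic equation: d^2x^k/dλ^2 + Γ^k_{ij} (dx^i/dλ)(dx^j/dλ) = 0.
Non-zero Christoffel symbols:
Γ^r_{r r} = 2*r/(1 - r^2)
Γ^r_{θ θ} = (r^3 + r)/(r^2 - 1)
Γ^θ_{r θ} = (-r^2 - 1)/(r^3 - r)
Substituting (the symmetric pair Γ^k_{ij}, Γ^k_{ji} combines into a factor 2):
d^2r/dλ^2 + (2*r/(1 - r^2)) (dr/dλ)^2 + ((r^3 + r)/(r^2 - 1)) (dθ/dλ)^2 = 0
d^2θ/dλ^2 + ((-2*r^2 - 2)/(r^3 - r)) (dr/dλ)(dθ/dλ) = 0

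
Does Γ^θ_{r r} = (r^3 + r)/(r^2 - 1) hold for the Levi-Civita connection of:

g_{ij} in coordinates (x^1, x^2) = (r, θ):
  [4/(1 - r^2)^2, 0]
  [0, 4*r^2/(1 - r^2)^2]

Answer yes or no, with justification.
Γ^θ_{r r} = (1/2) g^{θθ} (∂_r g_{θr} + ∂_r g_{θr} - ∂_θ g_{rr}) = (1/2)((1 - r^2)^2/(4*r^2))((0) + (0) - (0)) = 0
This differs from the proposed value (r^3 + r)/(r^2 - 1).
No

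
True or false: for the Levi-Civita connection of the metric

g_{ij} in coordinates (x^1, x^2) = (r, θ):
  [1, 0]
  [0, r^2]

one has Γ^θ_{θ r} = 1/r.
Γ^θ_{θ r} = (1/2) g^{θθ} (∂_θ g_{θr} + ∂_r g_{θθ} - ∂_θ g_{θr}) = (1/2)(1/r^2)((0) + (2*r) - (0)) = 1/r
This equals the proposed value 1/r.
True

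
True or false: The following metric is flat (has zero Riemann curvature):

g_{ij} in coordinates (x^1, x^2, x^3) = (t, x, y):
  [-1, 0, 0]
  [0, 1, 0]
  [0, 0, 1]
All metric components are constant, so every Christoffel symbol vanishes and R^i_{jkl} = 0.
True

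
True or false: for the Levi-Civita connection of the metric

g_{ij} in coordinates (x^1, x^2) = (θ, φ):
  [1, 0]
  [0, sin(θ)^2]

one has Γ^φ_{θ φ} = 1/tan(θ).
Γ^φ_{θ φ} = (1/2) g^{φφ} (∂_θ g_{φφ} + ∂_φ g_{φθ} - ∂_φ g_{θφ}) = (1/2)(1/sin(θ)^2)((sin(2*θ)) + (0) - (0)) = 1/tan(θ)
This equals the proposed value 1/tan(θ).
True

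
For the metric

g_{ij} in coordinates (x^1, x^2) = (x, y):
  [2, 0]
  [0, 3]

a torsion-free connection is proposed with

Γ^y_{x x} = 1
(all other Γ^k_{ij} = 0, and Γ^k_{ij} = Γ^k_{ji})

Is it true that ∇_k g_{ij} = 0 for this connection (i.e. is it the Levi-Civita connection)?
Using ∇_k g_{ij} = ∂_k g_{ij} - Γ^m_{ki} g_{mj} - Γ^m_{kj} g_{im}:
∇_x g_{xy} = (0) - (3) - (0) = -3 ≠ 0
So the connection is not metric compatible (it is not the Levi-Civita connection).
No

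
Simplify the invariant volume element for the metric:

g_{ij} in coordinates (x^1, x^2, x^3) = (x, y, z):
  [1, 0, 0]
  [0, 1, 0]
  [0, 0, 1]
det(g) = 1
√|det(g)| = 1
Volume element: dV = 1 dx dy dz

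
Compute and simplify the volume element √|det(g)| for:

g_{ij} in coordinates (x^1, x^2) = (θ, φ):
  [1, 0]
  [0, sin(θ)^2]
det(g) = sin(θ)^2
√|det(g)| = sin(θ) (taking 0 < θ < π so that |sin(θ)| = sin(θ))
Volume element: dV = sin(θ) dθ dφ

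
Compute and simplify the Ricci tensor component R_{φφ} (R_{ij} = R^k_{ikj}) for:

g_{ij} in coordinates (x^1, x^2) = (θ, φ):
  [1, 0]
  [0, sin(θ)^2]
Non-zero Christoffel symbols (Γ^k_{ij} = Γ^k_{ji}):
Γ^θ_{φ φ} = -sin(2*θ)/2
Γ^φ_{θ φ} = 1/tan(θ)
R^θ_{φ θ φ} = ∂_θ Γ^θ_{φ φ} - ∂_φ Γ^θ_{φ θ} + Γ^θ_{θ m} Γ^m_{φ φ} - Γ^θ_{φ m} Γ^m_{φ θ}
  = (-cos(2*θ)) - (0) + (0) - (-cos(θ)^2) = sin(θ)^2
R^φ_{φ φ φ} = 0 (a repeated index in an antisymmetric pair)
R_{φφ} = R^θ_{φ θ φ} + R^φ_{φ φ φ} = (sin(θ)^2) + (0) = sin(θ)^2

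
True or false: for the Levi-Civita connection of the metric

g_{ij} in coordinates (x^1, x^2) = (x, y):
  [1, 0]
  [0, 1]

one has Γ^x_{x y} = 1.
Γ^x_{x y} = (1/2) g^{xx} (∂_x g_{xy} + ∂_y g_{xx} - ∂_x g_{xy}) = (1/2)(1)((0) + (0) - (0)) = 0
This differs from the proposed value 1.
False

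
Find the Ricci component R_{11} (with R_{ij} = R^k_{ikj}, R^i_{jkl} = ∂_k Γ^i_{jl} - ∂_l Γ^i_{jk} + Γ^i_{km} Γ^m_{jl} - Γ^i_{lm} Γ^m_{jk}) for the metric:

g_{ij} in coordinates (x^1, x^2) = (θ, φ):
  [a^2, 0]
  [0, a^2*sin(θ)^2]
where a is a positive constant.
Non-zero Christoffel symbols (Γ^k_{ij} = Γ^k_{ji}):
Γ^θ_{φ φ} = -sin(2*θ)/2
Γ^φ_{θ φ} = 1/tan(θ)
R^θ_{θ θ θ} = 0 (a repeated index in an antisymmetric pair)
R^φ_{θ φ θ} = ∂_φ Γ^φ_{θ θ} - ∂_θ Γ^φ_{θ φ} + Γ^φ_{φ m} Γ^m_{θ θ} - Γ^φ_{θ m} Γ^m_{θ φ}
  = (0) - (-1/sin(θ)^2) + (0) - (1/tan(θ)^2) = 1
R_{θθ} = R^θ_{θ θ θ} + R^φ_{θ φ θ} = (0) + (1) = 1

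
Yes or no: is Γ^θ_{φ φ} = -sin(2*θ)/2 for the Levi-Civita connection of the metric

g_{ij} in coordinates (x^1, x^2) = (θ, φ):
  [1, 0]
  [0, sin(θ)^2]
Γ^θ_{φ φ} = (1/2) g^{θθ} (∂_φ g_{θφ} + ∂_φ g_{θφ} - ∂_θ g_{φφ}) = (1/2)(1)((0) + (0) - (sin(2*θ))) = -sin(2*θ)/2
This equals the proposed value -sin(2*θ)/2.
Yes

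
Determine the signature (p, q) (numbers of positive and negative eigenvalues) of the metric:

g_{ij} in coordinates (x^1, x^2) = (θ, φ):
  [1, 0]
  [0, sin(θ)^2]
The metric is diagonal, so its eigenvalues are the diagonal entries: 1, sin(θ)^2 (at a generic point, where coordinate-dependent entries are positive).
2 positive, 0 negative.
(2, 0) - Riemannian (positive definite)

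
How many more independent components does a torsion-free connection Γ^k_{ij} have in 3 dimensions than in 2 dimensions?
Independent components in n dimensions: n × n(n+1)/2 = n^2(n+1)/2.
3D: 3 × 6 = 18
2D: 2 × 3 = 6
Difference = 18 - 6 = 12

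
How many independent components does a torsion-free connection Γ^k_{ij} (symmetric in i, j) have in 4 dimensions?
Γ^k_{ij} has n choices for the upper index and n(n+1)/2 independent symmetric lower index pairs.
Total = 4 × 4×5/2 = 4 × 10 = 40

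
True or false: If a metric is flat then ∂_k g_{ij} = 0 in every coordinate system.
Flatness means R^i_{jkl} = 0; the components can still vary, e.g. the flat plane in polar coordinates has g_{θθ} = r^2.
False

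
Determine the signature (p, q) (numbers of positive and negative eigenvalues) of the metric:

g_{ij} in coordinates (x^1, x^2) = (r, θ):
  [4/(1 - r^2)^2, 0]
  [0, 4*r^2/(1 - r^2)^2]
The metric is diagonal, so its eigenvalues are the diagonal entries: 4/(1 - r^2)^2, 4*r^2/(1 - r^2)^2 (at a generic point, where coordinate-dependent entries are positive).
2 positive, 0 negative.
(2, 0) - Riemannian (positive definite)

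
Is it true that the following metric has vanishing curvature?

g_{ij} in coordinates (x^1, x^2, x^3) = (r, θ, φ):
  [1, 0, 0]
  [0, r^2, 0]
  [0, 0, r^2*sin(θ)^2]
Non-zero Christoffel symbols:
Γ^r_{θ θ} = -r
Γ^r_{φ φ} = -r*sin(θ)^2
Γ^θ_{r θ} = 1/r
Γ^θ_{φ φ} = -sin(2*θ)/2
Γ^φ_{r φ} = 1/r
Γ^φ_{θ φ} = 1/tan(θ)
Ricci tensor: R_{rr} = 0, R_{rθ} = 0, R_{rφ} = 0, R_{θθ} = 0, R_{θφ} = 0, R_{φφ} = 0
All R_{ij} vanish; in 3 dimensions the Riemann tensor is fully determined by the Ricci tensor, so R^i_{jkl} = 0: the metric is flat (curvilinear coordinates on flat space).
Yes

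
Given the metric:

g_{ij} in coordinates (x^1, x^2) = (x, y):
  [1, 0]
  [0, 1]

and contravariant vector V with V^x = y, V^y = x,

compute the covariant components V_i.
V_i = g_{ij} V^j:
V_x = (1)(y) + (0)(x) = y
V_y = (0)(y) + (1)(x) = x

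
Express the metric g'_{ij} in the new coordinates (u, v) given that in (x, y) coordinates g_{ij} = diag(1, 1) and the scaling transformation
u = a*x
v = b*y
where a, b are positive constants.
Invert the transformation: x = u/a, y = v/b
g'_{ij} = (∂x^k/∂x'^i)(∂x^l/∂x'^j) g_{kl}; with g_{kl} = δ_{kl} this is Σ_k (∂x^k/∂x'^i)(∂x^k/∂x'^j).
Jacobian: ∂x/∂u = 1/a, ∂x/∂v = 0, ∂y/∂u = 0, ∂y/∂v = 1/b
g'_{uu} = (1/a)(1/a) + (0)(0) = 1/a^2
g'_{uv} = (1/a)(0) + (0)(1/b) = 0
g'_{vv} = (0)(0) + (1/b)(1/b) = 1/b^2
g'_{ij} = diag(1/a^2, 1/b^2)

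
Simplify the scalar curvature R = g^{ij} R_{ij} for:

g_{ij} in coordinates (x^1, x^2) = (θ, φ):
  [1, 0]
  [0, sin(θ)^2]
Non-zero Christoffel symbols (Γ^k_{ij} = Γ^k_{ji}):
Γ^θ_{φ φ} = -sin(2*θ)/2
Γ^φ_{θ φ} = 1/tan(θ)
Ricci tensor (R_{ij} = R^k_{ikj}): R_{θθ} = 1, R_{θφ} = 0, R_{φφ} = sin(θ)^2
Inverse metric: g^{θθ} = 1, g^{φφ} = 1/sin(θ)^2
R = g^{ij} R_{ij} = (1)(1) + (1/sin(θ)^2)(sin(θ)^2) = 2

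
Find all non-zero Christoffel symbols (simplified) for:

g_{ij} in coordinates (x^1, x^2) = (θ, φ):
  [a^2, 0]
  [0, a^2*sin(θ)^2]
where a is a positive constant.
Using Γ^k_{ij} = (1/2) g^{km} (∂_i g_{mj} + ∂_j g_{mi} - ∂_m g_{ij}); the metric is diagonal, so only the m = k term contributes.
Non-zero symbols (using the symmetry Γ^k_{ij} = Γ^k_{ji}):
Γ^θ_{φ φ} = (1/2) g^{θθ} (∂_φ g_{θφ} + ∂_φ g_{θφ} - ∂_θ g_{φφ}) = (1/2)(1/a^2)((0) + (0) - (a^2*sin(2*θ))) = -sin(2*θ)/2
Γ^φ_{θ φ} = (1/2) g^{φφ} (∂_θ g_{φφ} + ∂_φ g_{φθ} - ∂_φ g_{θφ}) = (1/2)(1/(a^2*sin(θ)^2))((a^2*sin(2*θ)) + (0) - (0)) = 1/tan(θ)
All other Christoffel symbols are zero.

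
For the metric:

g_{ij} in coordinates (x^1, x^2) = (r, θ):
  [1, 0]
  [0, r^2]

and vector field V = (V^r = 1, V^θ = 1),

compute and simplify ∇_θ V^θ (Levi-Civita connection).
Non-zero Christoffel symbols:
Γ^r_{θ θ} = -r
Γ^θ_{r θ} = 1/r
∇_θ V^θ = ∂_θ V^θ + Γ^θ_{θ j} V^j
  = (0) + (1/r)(1) + (0)(1)
  = 1/r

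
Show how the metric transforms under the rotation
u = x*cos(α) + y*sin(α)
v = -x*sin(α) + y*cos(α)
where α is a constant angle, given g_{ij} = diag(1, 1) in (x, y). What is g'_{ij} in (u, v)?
Invert the transformation: x = u*cos(α) - v*sin(α), y = u*sin(α) + v*cos(α)
g'_{ij} = (∂x^k/∂x'^i)(∂x^l/∂x'^j) g_{kl}; with g_{kl} = δ_{kl} this is Σ_k (∂x^k/∂x'^i)(∂x^k/∂x'^j).
Jacobian: ∂x/∂u = cos(α), ∂x/∂v = -sin(α), ∂y/∂u = sin(α), ∂y/∂v = cos(α)
g'_{uu} = (cos(α))(cos(α)) + (sin(α))(sin(α)) = 1
g'_{uv} = (cos(α))(-sin(α)) + (sin(α))(cos(α)) = 0
g'_{vv} = (-sin(α))(-sin(α)) + (cos(α))(cos(α)) = 1
g'_{ij} = diag(1, 1)
The Euclidean metric is invariant under rotations.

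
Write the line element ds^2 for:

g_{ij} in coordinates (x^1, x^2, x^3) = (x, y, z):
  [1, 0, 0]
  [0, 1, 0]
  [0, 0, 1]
ds^2 = g_{ij} dx^i dx^j; only the non-zero components contribute.
ds^2 = dx^2 + dy^2 + dz^2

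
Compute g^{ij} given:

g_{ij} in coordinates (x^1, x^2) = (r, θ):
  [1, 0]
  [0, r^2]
The metric is diagonal, so g^{ij} is diagonal with entries 1/g_{ii}: diag(1, 1/(r^2)).
g^{ij}:
  [1, 0]
  [0, 1/r^2]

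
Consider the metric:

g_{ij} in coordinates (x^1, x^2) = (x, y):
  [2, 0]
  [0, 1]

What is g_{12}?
With x^1 = x, x^2 = y, g_{12} = g_{xy} is the row-1, column-2 entry of the matrix.
g_{12} = 0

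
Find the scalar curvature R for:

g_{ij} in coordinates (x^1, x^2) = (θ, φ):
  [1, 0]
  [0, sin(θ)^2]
Non-zero Christoffel symbols (Γ^k_{ij} = Γ^k_{ji}):
Γ^θ_{φ φ} = -sin(2*θ)/2
Γ^φ_{θ φ} = 1/tan(θ)
Ricci tensor (R_{ij} = R^k_{ikj}): R_{θθ} = 1, R_{θφ} = 0, R_{φφ} = sin(θ)^2
Inverse metric: g^{θθ} = 1, g^{φφ} = 1/sin(θ)^2
R = g^{ij} R_{ij} = (1)(1) + (1/sin(θ)^2)(sin(θ)^2) = 2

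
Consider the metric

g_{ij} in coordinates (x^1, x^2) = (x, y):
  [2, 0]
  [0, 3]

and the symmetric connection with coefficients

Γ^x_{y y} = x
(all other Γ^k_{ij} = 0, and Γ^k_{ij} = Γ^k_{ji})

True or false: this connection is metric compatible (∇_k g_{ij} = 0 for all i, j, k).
Using ∇_k g_{ij} = ∂_k g_{ij} - Γ^m_{ki} g_{mj} - Γ^m_{kj} g_{im}:
∇_y g_{xy} = (0) - (0) - (2*x) = -2*x ≠ 0
So the connection is not metric compatible (it is not the Levi-Civita connection).
False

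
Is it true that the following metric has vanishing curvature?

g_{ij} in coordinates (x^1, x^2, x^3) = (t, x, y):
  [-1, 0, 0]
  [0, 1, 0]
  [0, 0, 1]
All metric components are constant, so every Christoffel symbol vanishes and R^i_{jkl} = 0.
Yes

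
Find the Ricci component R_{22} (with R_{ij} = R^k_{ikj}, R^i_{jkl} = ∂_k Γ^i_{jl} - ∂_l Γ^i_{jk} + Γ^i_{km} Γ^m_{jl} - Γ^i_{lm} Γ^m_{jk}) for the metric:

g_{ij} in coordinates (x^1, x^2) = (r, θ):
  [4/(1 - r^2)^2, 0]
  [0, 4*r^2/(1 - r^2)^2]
Non-zero Christoffel symbols (Γ^k_{ij} = Γ^k_{ji}):
Γ^r_{r r} = 2*r/(1 - r^2)
Γ^r_{θ θ} = (r^3 + r)/(r^2 - 1)
Γ^θ_{r θ} = (-r^2 - 1)/(r^3 - r)
R^r_{θ r θ} = ∂_r Γ^r_{θ θ} - ∂_θ Γ^r_{θ r} + Γ^r_{r m} Γ^m_{θ θ} - Γ^r_{θ m} Γ^m_{θ r}
  = ((r^4 - 4*r^2 - 1)/(r^2 - 1)^2) - (0) + (-2*r^2*(r^2 + 1)/(r^2 - 1)^2) - (-(r^2 + 1)^2/(r^2 - 1)^2) = -4*r^2/(r^2 - 1)^2
R^θ_{θ θ θ} = 0 (a repeated index in an antisymmetric pair)
R_{θθ} = R^r_{θ r θ} + R^θ_{θ θ θ} = (-4*r^2/(r^2 - 1)^2) + (0) = -4*r^2/(r^2 - 1)^2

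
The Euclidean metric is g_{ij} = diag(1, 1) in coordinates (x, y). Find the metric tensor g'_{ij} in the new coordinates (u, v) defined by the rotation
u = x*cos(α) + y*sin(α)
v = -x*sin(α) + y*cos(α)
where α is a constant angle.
Invert the transformation: x = u*cos(α) - v*sin(α), y = u*sin(α) + v*cos(α)
g'_{ij} = (∂x^k/∂x'^i)(∂x^l/∂x'^j) g_{kl}; with g_{kl} = δ_{kl} this is Σ_k (∂x^k/∂x'^i)(∂x^k/∂x'^j).
Jacobian: ∂x/∂u = cos(α), ∂x/∂v = -sin(α), ∂y/∂u = sin(α), ∂y/∂v = cos(α)
g'_{uu} = (cos(α))(cos(α)) + (sin(α))(sin(α)) = 1
g'_{uv} = (cos(α))(-sin(α)) + (sin(α))(cos(α)) = 0
g'_{vv} = (-sin(α))(-sin(α)) + (cos(α))(cos(α)) = 1
g'_{ij} = diag(1, 1)
The Euclidean metric is invariant under rotations.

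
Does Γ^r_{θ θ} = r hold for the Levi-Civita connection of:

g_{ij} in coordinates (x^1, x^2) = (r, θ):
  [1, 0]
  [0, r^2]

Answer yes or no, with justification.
Γ^r_{θ θ} = (1/2) g^{rr} (∂_θ g_{rθ} + ∂_θ g_{rθ} - ∂_r g_{θθ}) = (1/2)(1)((0) + (0) - (2*r)) = -r
This differs from the proposed value r.
No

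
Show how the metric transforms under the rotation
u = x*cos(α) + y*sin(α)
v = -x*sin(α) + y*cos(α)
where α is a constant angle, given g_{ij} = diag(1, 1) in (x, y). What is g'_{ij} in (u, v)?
Invert the transformation: x = u*cos(α) - v*sin(α), y = u*sin(α) + v*cos(α)
g'_{ij} = (∂x^k/∂x'^i)(∂x^l/∂x'^j) g_{kl}; with g_{kl} = δ_{kl} this is Σ_k (∂x^k/∂x'^i)(∂x^k/∂x'^j).
Jacobian: ∂x/∂u = cos(α), ∂x/∂v = -sin(α), ∂y/∂u = sin(α), ∂y/∂v = cos(α)
g'_{uu} = (cos(α))(cos(α)) + (sin(α))(sin(α)) = 1
g'_{uv} = (cos(α))(-sin(α)) + (sin(α))(cos(α)) = 0
g'_{vv} = (-sin(α))(-sin(α)) + (cos(α))(cos(α)) = 1
g'_{ij} = diag(1, 1)
The Euclidean metric is invariant under rotations.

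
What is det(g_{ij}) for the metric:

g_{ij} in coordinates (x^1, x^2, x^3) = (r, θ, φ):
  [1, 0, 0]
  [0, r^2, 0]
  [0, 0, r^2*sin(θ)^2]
Diagonal metric: det(g) = g_{11}·g_{22}·g_{33}
= (1)·(r^2)·(r^2*sin(θ)^2)
det(g) = r^4*sin(θ)^2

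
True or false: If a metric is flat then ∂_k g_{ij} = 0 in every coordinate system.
Flatness means R^i_{jkl} = 0; the components can still vary, e.g. the flat plane in polar coordinates has g_{θθ} = r^2.
False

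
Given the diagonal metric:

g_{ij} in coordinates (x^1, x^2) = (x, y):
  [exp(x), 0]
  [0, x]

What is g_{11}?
With x^1 = x, x^2 = y, g_{11} = g_{xx} is the row-1, column-1 entry of the matrix.
g_{11} = exp(x)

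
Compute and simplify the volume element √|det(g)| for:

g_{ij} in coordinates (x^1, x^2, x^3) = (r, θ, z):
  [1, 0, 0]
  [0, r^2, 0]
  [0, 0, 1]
det(g) = r^2
√|det(g)| = r
Volume element: dV = r dr dθ dz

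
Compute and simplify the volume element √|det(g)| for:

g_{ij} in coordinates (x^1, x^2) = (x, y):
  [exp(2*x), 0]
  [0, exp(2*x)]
det(g) = exp(4*x)
√|det(g)| = exp(2*x)
Volume element: dV = exp(2*x) dx dy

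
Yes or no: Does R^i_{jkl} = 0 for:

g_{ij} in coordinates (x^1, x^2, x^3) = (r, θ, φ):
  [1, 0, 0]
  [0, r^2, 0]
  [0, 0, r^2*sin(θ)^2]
Non-zero Christoffel symbols:
Γ^r_{θ θ} = -r
Γ^r_{φ φ} = -r*sin(θ)^2
Γ^θ_{r θ} = 1/r
Γ^θ_{φ φ} = -sin(2*θ)/2
Γ^φ_{r φ} = 1/r
Γ^φ_{θ φ} = 1/tan(θ)
Ricci tensor: R_{rr} = 0, R_{rθ} = 0, R_{rφ} = 0, R_{θθ} = 0, R_{θφ} = 0, R_{φφ} = 0
All R_{ij} vanish; in 3 dimensions the Riemann tensor is fully determined by the Ricci tensor, so R^i_{jkl} = 0: the metric is flat (curvilinear coordinates on flat space).
Yes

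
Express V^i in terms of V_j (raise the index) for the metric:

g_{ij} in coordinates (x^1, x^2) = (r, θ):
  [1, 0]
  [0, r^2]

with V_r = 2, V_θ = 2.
Inverse metric (diagonal): g^{rr} = 1, g^{θθ} = 1/r^2
V^i = g^{ij} V_j:
V^r = (1)(2) + (0)(2) = 2
V^θ = (0)(2) + (1/r^2)(2) = 2/r^2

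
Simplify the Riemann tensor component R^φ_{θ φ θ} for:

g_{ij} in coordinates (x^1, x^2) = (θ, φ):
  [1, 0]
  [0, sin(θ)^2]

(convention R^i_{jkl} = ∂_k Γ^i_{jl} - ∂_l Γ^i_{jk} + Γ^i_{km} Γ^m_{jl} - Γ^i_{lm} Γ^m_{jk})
Non-zero Christoffel symbols (Γ^k_{ij} = Γ^k_{ji}):
Γ^θ_{φ φ} = -sin(2*θ)/2
Γ^φ_{θ φ} = 1/tan(θ)
R^φ_{θ φ θ} = ∂_φ Γ^φ_{θ θ} - ∂_θ Γ^φ_{θ φ} + Γ^φ_{φ m} Γ^m_{θ θ} - Γ^φ_{θ m} Γ^m_{θ φ}
  = (0) - (-1/sin(θ)^2) + (0) - (1/tan(θ)^2) = 1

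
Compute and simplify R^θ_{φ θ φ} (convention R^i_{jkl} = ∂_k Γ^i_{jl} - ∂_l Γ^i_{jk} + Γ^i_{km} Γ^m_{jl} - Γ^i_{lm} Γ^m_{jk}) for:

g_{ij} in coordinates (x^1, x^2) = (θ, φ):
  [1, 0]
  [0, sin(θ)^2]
Non-zero Christoffel symbols (Γ^k_{ij} = Γ^k_{ji}):
Γ^θ_{φ φ} = -sin(2*θ)/2
Γ^φ_{θ φ} = 1/tan(θ)
R^θ_{φ θ φ} = ∂_θ Γ^θ_{φ φ} - ∂_φ Γ^θ_{φ θ} + Γ^θ_{θ m} Γ^m_{φ φ} - Γ^θ_{φ m} Γ^m_{φ θ}
  = (-cos(2*θ)) - (0) + (0) - (-cos(θ)^2) = sin(θ)^2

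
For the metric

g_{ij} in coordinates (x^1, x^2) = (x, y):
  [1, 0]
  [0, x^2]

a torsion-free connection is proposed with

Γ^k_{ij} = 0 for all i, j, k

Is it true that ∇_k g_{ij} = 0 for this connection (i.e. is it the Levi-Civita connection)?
Using ∇_k g_{ij} = ∂_k g_{ij} - Γ^m_{ki} g_{mj} - Γ^m_{kj} g_{im}:
∇_x g_{yy} = (2*x) - (0) - (0) = 2*x ≠ 0
So the connection is not metric compatible (it is not the Levi-Civita connection).
No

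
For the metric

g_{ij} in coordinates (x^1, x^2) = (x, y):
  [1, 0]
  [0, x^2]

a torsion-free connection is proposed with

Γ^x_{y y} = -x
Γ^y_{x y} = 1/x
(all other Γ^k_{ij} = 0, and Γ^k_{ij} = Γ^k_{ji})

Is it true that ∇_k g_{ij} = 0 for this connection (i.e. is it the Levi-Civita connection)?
Using ∇_k g_{ij} = ∂_k g_{ij} - Γ^m_{ki} g_{mj} - Γ^m_{kj} g_{im}:
e.g. ∇_x g_{yy} = (2*x) - (x) - (x) = 0
Every component ∇_k g_{ij} vanishes: the connection is metric compatible.
Yes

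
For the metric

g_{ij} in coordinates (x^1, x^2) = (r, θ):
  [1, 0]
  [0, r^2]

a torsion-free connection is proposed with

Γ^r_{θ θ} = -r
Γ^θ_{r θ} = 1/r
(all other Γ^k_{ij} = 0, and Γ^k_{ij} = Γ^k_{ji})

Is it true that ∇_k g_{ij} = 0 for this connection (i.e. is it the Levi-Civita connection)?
Using ∇_k g_{ij} = ∂_k g_{ij} - Γ^m_{ki} g_{mj} - Γ^m_{kj} g_{im}:
e.g. ∇_r g_{θθ} = (2*r) - (r) - (r) = 0
Every component ∇_k g_{ij} vanishes: the connection is metric compatible.
Yes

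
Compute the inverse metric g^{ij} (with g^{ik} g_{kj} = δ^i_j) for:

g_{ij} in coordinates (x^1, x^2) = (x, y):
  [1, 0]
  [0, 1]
The metric is diagonal, so g^{ij} is diagonal with entries 1/g_{ii}: diag(1, 1).
g^{ij}:
  [1, 0]
  [0, 1]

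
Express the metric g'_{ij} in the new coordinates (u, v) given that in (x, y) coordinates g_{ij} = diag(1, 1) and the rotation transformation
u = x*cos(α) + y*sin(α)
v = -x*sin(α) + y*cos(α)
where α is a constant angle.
Invert the transformation: x = u*cos(α) - v*sin(α), y = u*sin(α) + v*cos(α)
g'_{ij} = (∂x^k/∂x'^i)(∂x^l/∂x'^j) g_{kl}; with g_{kl} = δ_{kl} this is Σ_k (∂x^k/∂x'^i)(∂x^k/∂x'^j).
Jacobian: ∂x/∂u = cos(α), ∂x/∂v = -sin(α), ∂y/∂u = sin(α), ∂y/∂v = cos(α)
g'_{uu} = (cos(α))(cos(α)) + (sin(α))(sin(α)) = 1
g'_{uv} = (cos(α))(-sin(α)) + (sin(α))(cos(α)) = 0
g'_{vv} = (-sin(α))(-sin(α)) + (cos(α))(cos(α)) = 1
g'_{ij} = diag(1, 1)
The Euclidean metric is invariant under rotations.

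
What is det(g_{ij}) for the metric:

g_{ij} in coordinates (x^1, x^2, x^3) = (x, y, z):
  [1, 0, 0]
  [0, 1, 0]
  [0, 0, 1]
Diagonal metric: det(g) = g_{11}·g_{22}·g_{33}
= (1)·(1)·(1)
det(g) = 1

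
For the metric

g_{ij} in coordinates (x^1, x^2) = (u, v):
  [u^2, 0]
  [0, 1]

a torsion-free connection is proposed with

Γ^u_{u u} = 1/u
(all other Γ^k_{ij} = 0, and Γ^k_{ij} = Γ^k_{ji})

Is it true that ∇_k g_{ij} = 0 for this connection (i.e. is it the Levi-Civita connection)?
Using ∇_k g_{ij} = ∂_k g_{ij} - Γ^m_{ki} g_{mj} - Γ^m_{kj} g_{im}:
e.g. ∇_u g_{uu} = (2*u) - (u) - (u) = 0
Every component ∇_k g_{ij} vanishes: the connection is metric compatible.
Yes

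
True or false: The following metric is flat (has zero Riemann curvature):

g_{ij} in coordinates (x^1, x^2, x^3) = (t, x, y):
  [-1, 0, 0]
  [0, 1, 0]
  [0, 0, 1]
All metric components are constant, so every Christoffel symbol vanishes and R^i_{jkl} = 0.
True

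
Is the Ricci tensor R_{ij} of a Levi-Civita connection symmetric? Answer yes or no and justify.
R_{ij} = R^k_{ikj}; the pair symmetry R_{kilj} = R_{ljki} gives R_{ij} = R_{ji}.
Yes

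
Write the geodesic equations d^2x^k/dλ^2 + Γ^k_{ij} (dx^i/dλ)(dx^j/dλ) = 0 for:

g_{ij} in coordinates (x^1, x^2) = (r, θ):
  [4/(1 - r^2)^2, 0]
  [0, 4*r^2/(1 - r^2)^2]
Geodesic equation: d^2x^k/dλ^2 + Γ^k_{ij} (dx^i/dλ)(dx^j/dλ) = 0.
Non-zero Christoffel symbols:
Γ^r_{r r} = 2*r/(1 - r^2)
Γ^r_{θ θ} = (r^3 + r)/(r^2 - 1)
Γ^θ_{r θ} = (-r^2 - 1)/(r^3 - r)
Substituting (the symmetric pair Γ^k_{ij}, Γ^k_{ji} combines into a factor 2):
d^2r/dλ^2 + (2*r/(1 - r^2)) (dr/dλ)^2 + ((r^3 + r)/(r^2 - 1)) (dθ/dλ)^2 = 0
d^2θ/dλ^2 + ((-2*r^2 - 2)/(r^3 - r)) (dr/dλ)(dθ/dλ) = 0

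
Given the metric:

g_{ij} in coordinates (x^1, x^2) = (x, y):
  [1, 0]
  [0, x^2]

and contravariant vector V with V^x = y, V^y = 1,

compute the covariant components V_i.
V_i = g_{ij} V^j:
V_x = (1)(y) + (0)(1) = y
V_y = (0)(y) + (x^2)(1) = x^2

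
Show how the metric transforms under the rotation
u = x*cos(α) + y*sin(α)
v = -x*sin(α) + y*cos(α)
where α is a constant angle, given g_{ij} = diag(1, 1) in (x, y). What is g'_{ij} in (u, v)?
Invert the transformation: x = u*cos(α) - v*sin(α), y = u*sin(α) + v*cos(α)
g'_{ij} = (∂x^k/∂x'^i)(∂x^l/∂x'^j) g_{kl}; with g_{kl} = δ_{kl} this is Σ_k (∂x^k/∂x'^i)(∂x^k/∂x'^j).
Jacobian: ∂x/∂u = cos(α), ∂x/∂v = -sin(α), ∂y/∂u = sin(α), ∂y/∂v = cos(α)
g'_{uu} = (cos(α))(cos(α)) + (sin(α))(sin(α)) = 1
g'_{uv} = (cos(α))(-sin(α)) + (sin(α))(cos(α)) = 0
g'_{vv} = (-sin(α))(-sin(α)) + (cos(α))(cos(α)) = 1
g'_{ij} = diag(1, 1)
The Euclidean metric is invariant under rotations.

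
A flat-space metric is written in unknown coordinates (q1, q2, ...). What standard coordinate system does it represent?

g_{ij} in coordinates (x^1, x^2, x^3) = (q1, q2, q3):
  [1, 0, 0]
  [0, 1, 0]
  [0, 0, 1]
All components are constant and the metric is the identity, i.e. orthonormal rectilinear coordinates.
Cartesian (3D) coordinates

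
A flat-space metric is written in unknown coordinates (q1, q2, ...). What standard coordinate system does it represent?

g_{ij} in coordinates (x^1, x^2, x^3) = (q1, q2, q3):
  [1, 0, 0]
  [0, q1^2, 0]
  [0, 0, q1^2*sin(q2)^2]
The line element ds^2 = dq1^2 + q1^2 dq2^2 + q1^2 sin(q2)^2 dq3^2 is dr^2 + r^2 dθ^2 + r^2 sin(θ)^2 dφ^2 with q1 = r, q2 = θ, q3 = φ.
spherical coordinates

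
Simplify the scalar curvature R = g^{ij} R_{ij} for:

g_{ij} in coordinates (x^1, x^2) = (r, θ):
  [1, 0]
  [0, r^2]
Non-zero Christoffel symbols (Γ^k_{ij} = Γ^k_{ji}):
Γ^r_{θ θ} = -r
Γ^θ_{r θ} = 1/r
Ricci tensor (R_{ij} = R^k_{ikj}): R_{rr} = 0, R_{rθ} = 0, R_{θθ} = 0
Inverse metric: g^{rr} = 1, g^{θθ} = 1/r^2
R = g^{ij} R_{ij} = (1)(0) + (1/r^2)(0) = 0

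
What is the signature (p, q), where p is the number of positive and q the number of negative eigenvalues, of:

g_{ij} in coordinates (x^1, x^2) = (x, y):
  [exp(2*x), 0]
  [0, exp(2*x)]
The metric is diagonal, so its eigenvalues are the diagonal entries: exp(2*x), exp(2*x) (at a generic point, where coordinate-dependent entries are positive).
2 positive, 0 negative.
(2, 0) - Riemannian (positive definite)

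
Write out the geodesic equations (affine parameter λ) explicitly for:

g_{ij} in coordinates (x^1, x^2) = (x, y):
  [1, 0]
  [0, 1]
Geodesic equation: d^2x^k/dλ^2 + Γ^k_{ij} (dx^i/dλ)(dx^j/dλ) = 0.
All Christoffel symbols vanish, so the geodesics are straight lines:
d^2x/dλ^2 = 0
d^2y/dλ^2 = 0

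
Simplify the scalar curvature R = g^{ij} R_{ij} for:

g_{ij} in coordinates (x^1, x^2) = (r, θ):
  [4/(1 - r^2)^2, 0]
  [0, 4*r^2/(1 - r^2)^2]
Non-zero Christoffel symbols (Γ^k_{ij} = Γ^k_{ji}):
Γ^r_{r r} = 2*r/(1 - r^2)
Γ^r_{θ θ} = (r^3 + r)/(r^2 - 1)
Γ^θ_{r θ} = (-r^2 - 1)/(r^3 - r)
Ricci tensor (R_{ij} = R^k_{ikj}): R_{rr} = -4/(r^2 - 1)^2, R_{rθ} = 0, R_{θθ} = -4*r^2/(r^2 - 1)^2
Inverse metric: g^{rr} = (1 - r^2)^2/4, g^{θθ} = (1 - r^2)^2/(4*r^2)
R = g^{ij} R_{ij} = ((1 - r^2)^2/4)(-4/(r^2 - 1)^2) + ((1 - r^2)^2/(4*r^2))(-4*r^2/(r^2 - 1)^2) = -2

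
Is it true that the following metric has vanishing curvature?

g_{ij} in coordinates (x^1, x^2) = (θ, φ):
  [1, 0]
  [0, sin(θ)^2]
Non-zero Christoffel symbols:
Γ^θ_{φ φ} = -sin(2*θ)/2
Γ^φ_{θ φ} = 1/tan(θ)
Ricci tensor: R_{θθ} = 1, R_{θφ} = 0, R_{φφ} = sin(θ)^2
The Ricci tensor is non-zero, so the Riemann tensor is non-zero: not flat.
No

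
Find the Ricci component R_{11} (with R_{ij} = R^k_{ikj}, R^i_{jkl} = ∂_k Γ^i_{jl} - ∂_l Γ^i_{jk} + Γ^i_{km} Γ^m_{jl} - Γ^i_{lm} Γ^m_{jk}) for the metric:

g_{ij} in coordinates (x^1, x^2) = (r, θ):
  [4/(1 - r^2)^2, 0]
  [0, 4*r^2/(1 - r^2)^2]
Non-zero Christoffel symbols (Γ^k_{ij} = Γ^k_{ji}):
Γ^r_{r r} = 2*r/(1 - r^2)
Γ^r_{θ θ} = (r^3 + r)/(r^2 - 1)
Γ^θ_{r θ} = (-r^2 - 1)/(r^3 - r)
R^r_{r r r} = 0 (a repeated index in an antisymmetric pair)
R^θ_{r θ r} = ∂_θ Γ^θ_{r r} - ∂_r Γ^θ_{r θ} + Γ^θ_{θ m} Γ^m_{r r} - Γ^θ_{r m} Γ^m_{r θ}
  = (0) - ((r^4 + 4*r^2 - 1)/(r^3 - r)^2) + (2*(r^2 + 1)/(r^2 - 1)^2) - ((r^2 + 1)^2/(r^3 - r)^2) = -4/(r^2 - 1)^2
R_{rr} = R^r_{r r r} + R^θ_{r θ r} = (0) + (-4/(r^2 - 1)^2) = -4/(r^2 - 1)^2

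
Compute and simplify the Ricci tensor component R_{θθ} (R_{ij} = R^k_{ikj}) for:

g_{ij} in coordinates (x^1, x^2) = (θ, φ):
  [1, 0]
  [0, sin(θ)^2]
Non-zero Christoffel symbols (Γ^k_{ij} = Γ^k_{ji}):
Γ^θ_{φ φ} = -sin(2*θ)/2
Γ^φ_{θ φ} = 1/tan(θ)
R^θ_{θ θ θ} = 0 (a repeated index in an antisymmetric pair)
R^φ_{θ φ θ} = ∂_φ Γ^φ_{θ θ} - ∂_θ Γ^φ_{θ φ} + Γ^φ_{φ m} Γ^m_{θ θ} - Γ^φ_{θ m} Γ^m_{θ φ}
  = (0) - (-1/sin(θ)^2) + (0) - (1/tan(θ)^2) = 1
R_{θθ} = R^θ_{θ θ θ} + R^φ_{θ φ θ} = (0) + (1) = 1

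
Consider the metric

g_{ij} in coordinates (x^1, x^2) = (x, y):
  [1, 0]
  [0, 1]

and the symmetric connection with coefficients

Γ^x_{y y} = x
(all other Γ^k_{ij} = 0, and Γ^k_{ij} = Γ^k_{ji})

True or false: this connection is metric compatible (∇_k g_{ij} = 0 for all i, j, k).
Using ∇_k g_{ij} = ∂_k g_{ij} - Γ^m_{ki} g_{mj} - Γ^m_{kj} g_{im}:
∇_y g_{xy} = (0) - (0) - (x) = -x ≠ 0
So the connection is not metric compatible (it is not the Levi-Civita connection).
False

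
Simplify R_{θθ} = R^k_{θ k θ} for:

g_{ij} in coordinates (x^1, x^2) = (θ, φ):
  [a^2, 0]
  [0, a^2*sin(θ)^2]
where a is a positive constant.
Non-zero Christoffel symbols (Γ^k_{ij} = Γ^k_{ji}):
Γ^θ_{φ φ} = -sin(2*θ)/2
Γ^φ_{θ φ} = 1/tan(θ)
R^θ_{θ θ θ} = 0 (a repeated index in an antisymmetric pair)
R^φ_{θ φ θ} = ∂_φ Γ^φ_{θ θ} - ∂_θ Γ^φ_{θ φ} + Γ^φ_{φ m} Γ^m_{θ θ} - Γ^φ_{θ m} Γ^m_{θ φ}
  = (0) - (-1/sin(θ)^2) + (0) - (1/tan(θ)^2) = 1
R_{θθ} = R^θ_{θ θ θ} + R^φ_{θ φ θ} = (0) + (1) = 1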